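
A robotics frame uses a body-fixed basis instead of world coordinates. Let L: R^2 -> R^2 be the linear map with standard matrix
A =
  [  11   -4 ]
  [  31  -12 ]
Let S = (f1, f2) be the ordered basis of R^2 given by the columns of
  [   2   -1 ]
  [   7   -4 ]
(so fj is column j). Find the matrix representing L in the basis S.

The j-th column of [L]_S is [L(fj)]_S.
L(f1) = A f1 = (-6, -22) = -2f1 + 2f2, so column 1 is (-2, 2).
Repeating for f2 and assembling the columns gives [[-2, 3], [2, 1]].

[[-2, 3], [2, 1]]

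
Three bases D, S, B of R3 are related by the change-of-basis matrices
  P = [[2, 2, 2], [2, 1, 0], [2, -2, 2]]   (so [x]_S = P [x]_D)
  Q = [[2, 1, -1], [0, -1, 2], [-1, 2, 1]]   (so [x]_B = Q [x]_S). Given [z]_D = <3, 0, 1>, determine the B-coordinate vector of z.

<14, 10, 12>

First [z]_S = P [z]_D = <8, 6, 8>.
Then [z]_B = Q [z]_S = <14, 10, 12>.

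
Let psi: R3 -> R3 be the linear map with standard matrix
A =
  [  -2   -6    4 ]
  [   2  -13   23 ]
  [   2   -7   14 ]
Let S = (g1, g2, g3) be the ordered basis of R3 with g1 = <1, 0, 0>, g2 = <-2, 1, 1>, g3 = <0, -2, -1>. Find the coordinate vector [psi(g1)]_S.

<2, 2, 0>

Compute psi(g1) = A g1 = <-2, 2, 2> in standard coordinates.
Then write this in S-coordinates: solve for y in y_1 g1 + ... + y_3 g3 = <-2, 2, 2>.
This gives y = <2, 2, 0>, which is column 1 of [psi]_S.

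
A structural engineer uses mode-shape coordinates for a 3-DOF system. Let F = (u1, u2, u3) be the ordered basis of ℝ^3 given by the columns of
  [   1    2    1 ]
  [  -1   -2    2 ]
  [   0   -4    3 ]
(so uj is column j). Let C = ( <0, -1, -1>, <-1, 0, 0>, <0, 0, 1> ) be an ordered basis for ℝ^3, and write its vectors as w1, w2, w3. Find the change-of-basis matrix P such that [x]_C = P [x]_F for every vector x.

Take x = uj: its F-coordinates are the j-th standard unit vector, so P e_j — column j of P — equals [uj]_C.
u1 = w1 - w2 + w3, giving column 1 = <1, -1, 1>; repeating for each j gives P = [[1, 2, -2], [-1, -2, -1], [1, -2, 1]].

[[1, 2, -2], [-1, -2, -1], [1, -2, 1]]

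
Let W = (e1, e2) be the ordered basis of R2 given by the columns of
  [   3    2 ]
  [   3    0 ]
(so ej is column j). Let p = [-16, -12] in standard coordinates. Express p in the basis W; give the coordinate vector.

[-4, -2]

[p]_W is the unique c with M c = p, where M has columns e1, e2.
System: 3c_1 + 2c_2 = -16, 3c_1 + 0c_2 = -12; solving gives c_1 = -4, c_2 = -2.
Check: -4e1 - 2e2 = [-16, -12].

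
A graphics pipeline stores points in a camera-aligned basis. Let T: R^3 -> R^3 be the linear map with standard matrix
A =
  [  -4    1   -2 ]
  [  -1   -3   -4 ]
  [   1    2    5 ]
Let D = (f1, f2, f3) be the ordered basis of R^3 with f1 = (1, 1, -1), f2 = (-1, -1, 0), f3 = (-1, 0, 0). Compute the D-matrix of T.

With P the matrix whose columns are f1, ..., f3, [T]_D = P^(-1) A P.
Column by column: T(f1) = A f1 = (-1, 0, -2); its D-coordinates (2, 2, 1) give column 1.
Continuing for each basis vector yields [T]_D = [[2, 3, 1], [2, -1, 0], [1, 1, -3]].

[[2, 3, 1], [2, -1, 0], [1, 1, -3]]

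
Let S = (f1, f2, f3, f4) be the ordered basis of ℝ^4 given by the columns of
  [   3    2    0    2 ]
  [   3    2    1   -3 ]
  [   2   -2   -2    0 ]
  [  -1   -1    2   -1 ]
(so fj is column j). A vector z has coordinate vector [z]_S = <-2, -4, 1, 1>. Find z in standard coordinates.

The coordinates say z = -2f1 - 4f2 + f3 + f4; adding the scaled basis vectors gives <-12, -16, 2, 7>.

<-12, -16, 2, 7>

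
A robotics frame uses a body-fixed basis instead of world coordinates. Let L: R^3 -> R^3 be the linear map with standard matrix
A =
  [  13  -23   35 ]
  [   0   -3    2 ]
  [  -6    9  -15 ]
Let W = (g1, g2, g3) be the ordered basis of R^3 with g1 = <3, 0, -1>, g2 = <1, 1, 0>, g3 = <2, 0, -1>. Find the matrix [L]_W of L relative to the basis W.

[[0, -1, -1], [-2, -3, -2], [3, -2, -2]]

With P the matrix whose columns are g1, ..., g3, [L]_W = P^(-1) A P.
Column by column: L(g1) = A g1 = <4, -2, -3>; its W-coordinates <0, -2, 3> give column 1.
Continuing for each basis vector yields [L]_W = [[0, -1, -1], [-2, -3, -2], [3, -2, -2]].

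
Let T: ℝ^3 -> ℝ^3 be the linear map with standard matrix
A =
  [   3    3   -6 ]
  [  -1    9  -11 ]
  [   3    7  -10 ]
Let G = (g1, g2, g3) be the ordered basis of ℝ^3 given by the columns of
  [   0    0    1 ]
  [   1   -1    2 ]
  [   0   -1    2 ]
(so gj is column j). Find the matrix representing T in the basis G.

Let P have columns g1, ..., g3. Then [T]_G = P^(-1) A P.
Here det P = -1, so P^(-1) is integer; computing A P first and then P^(-1)(A P) gives [[2, -1, -2], [-1, 3, -3], [3, 3, -3]].

[[2, -1, -2], [-1, 3, -3], [3, 3, -3]]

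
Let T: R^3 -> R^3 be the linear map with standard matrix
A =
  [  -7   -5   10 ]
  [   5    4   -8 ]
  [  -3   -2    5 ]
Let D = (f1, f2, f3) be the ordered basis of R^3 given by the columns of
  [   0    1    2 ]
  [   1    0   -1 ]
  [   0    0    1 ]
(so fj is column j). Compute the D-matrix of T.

With P the matrix whose columns are f1, ..., f3, [T]_D = P^(-1) A P.
Column by column: T(f1) = A f1 = (-5, 4, -2); its D-coordinates (2, -1, -2) give column 1.
Continuing for each basis vector yields [T]_D = [[2, 2, -1], [-1, -1, -1], [-2, -3, 1]].

[[2, 2, -1], [-1, -1, -1], [-2, -3, 1]]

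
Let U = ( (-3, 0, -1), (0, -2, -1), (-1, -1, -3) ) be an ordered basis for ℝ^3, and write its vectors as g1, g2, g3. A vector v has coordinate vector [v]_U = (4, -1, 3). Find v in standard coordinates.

(-15, -1, -12)

By definition v = 4g1 - g2 + 3g3.
Summing componentwise gives (-15, -1, -12).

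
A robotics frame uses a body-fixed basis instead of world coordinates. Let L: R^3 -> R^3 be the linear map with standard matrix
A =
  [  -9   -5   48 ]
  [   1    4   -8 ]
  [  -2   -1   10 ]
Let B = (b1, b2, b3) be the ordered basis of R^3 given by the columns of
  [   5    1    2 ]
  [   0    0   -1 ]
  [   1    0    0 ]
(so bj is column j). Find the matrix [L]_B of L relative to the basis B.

Let P have columns b1, ..., b3. Then [L]_B = P^(-1) A P.
Here det P = -1, so P^(-1) is integer; computing A P first and then P^(-1)(A P) gives [[0, -2, -3], [-3, 3, -2], [3, -1, 2]].

[[0, -2, -3], [-3, 3, -2], [3, -1, 2]]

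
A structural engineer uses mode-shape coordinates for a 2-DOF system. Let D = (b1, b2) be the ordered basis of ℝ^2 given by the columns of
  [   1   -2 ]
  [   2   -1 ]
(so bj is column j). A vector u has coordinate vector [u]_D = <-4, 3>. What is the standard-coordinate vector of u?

The coordinates say u = -4b1 + 3b2; adding the scaled basis vectors gives <-10, -11>.

<-10, -11>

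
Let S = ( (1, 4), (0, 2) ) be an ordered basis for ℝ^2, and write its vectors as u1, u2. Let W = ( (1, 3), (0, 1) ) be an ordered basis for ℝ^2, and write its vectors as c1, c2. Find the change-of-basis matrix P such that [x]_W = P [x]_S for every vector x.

Let M have columns uj and N have columns cj. Then for every x, N [x]_W = x = M [x]_S, so P = N^(-1) M.
Since det N = 1, N^(-1) has integer entries; multiplying gives P = [[1, 0], [1, 2]].

[[1, 0], [1, 2]]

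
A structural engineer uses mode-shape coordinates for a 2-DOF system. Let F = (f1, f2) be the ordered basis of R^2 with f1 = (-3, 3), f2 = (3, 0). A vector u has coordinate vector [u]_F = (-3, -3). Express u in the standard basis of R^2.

By definition u = -3f1 - 3f2.
Summing componentwise gives (0, -9).

(0, -9)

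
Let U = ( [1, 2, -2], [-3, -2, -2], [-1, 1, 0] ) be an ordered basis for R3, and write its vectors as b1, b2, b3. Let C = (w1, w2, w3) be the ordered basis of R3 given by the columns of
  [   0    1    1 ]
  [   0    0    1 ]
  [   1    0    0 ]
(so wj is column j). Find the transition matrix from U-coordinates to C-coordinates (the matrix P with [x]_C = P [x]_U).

Take x = bj: its U-coordinates are the j-th standard unit vector, so P e_j — column j of P — equals [bj]_C.
b1 = -2w1 - w2 + 2w3, giving column 1 = [-2, -1, 2]; repeating for each j gives P = [[-2, -2, 0], [-1, -1, -2], [2, -2, 1]].

[[-2, -2, 0], [-1, -1, -2], [2, -2, 1]]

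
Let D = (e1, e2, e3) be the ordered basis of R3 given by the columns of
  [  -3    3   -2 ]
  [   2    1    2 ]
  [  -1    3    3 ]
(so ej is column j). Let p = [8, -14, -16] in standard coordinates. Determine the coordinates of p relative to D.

[-2, -2, -4]

Write p = c_1 e1 + ... + c_3 e3 and solve for the c_i.
Gaussian elimination on [M | p] yields c = (-2, -2, -4).
Check: -2e1 - 2e2 - 4e3 = [8, -14, -16].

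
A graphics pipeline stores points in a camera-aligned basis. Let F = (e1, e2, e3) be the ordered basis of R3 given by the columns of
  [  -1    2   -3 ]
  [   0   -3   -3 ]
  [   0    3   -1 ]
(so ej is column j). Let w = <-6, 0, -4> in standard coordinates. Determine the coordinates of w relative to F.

[w]_F is the unique c with M c = w, where M has columns e1, ..., e3.
Row-reducing the augmented matrix [M | w] gives c = (1, -1, 1).
Check: e1 - e2 + e3 = <-6, 0, -4>.

<1, -1, 1>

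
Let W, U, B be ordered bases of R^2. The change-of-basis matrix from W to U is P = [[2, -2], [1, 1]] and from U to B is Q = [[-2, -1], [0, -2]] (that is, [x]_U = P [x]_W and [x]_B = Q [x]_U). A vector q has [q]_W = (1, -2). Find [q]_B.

First [q]_U = P [q]_W = (6, -1).
Then [q]_B = Q [q]_U = (-11, 2).

(-11, 2)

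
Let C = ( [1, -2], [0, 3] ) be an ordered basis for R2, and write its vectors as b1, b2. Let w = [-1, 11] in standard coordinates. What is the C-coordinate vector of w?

[-1, 3]

We seek scalars with c_1 b1 + c_2 b2 = w; equivalently solve M c = w where the columns of M are b1, b2.
System: c_1 + 0c_2 = -1, -2c_1 + 3c_2 = 11; solving gives c_1 = -1, c_2 = 3.
Check: -b1 + 3b2 = [-1, 11].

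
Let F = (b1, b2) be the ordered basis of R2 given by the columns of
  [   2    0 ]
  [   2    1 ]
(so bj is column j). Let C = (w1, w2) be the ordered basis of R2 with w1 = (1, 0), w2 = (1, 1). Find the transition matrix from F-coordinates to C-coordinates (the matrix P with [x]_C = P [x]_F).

Take x = bj: its F-coordinates are the j-th standard unit vector, so P e_j — column j of P — equals [bj]_C.
b1 = 0·w1 + 2w2, giving column 1 = (0, 2); repeating for each j gives P = [[0, -1], [2, 1]].

[[0, -1], [2, 1]]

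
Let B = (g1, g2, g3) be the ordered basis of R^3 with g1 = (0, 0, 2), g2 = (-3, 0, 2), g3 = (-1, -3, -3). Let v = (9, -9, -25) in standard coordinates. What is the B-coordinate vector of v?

(-4, -4, 3)

Write v = c_1 g1 + ... + c_3 g3 and solve for the c_i.
Gaussian elimination on [M | v] yields c = (-4, -4, 3).
Check: -4g1 - 4g2 + 3g3 = (9, -9, -25).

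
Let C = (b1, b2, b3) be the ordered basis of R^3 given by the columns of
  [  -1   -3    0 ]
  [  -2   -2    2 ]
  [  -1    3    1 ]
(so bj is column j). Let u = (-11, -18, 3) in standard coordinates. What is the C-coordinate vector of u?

We seek scalars with c_1 b1 + ... + c_3 b3 = u; equivalently solve M c = u where the columns of M are b1, ..., b3.
Solving this 3x3 system gives c = (2, 3, -4).
Check: 2b1 + 3b2 - 4b3 = (-11, -18, 3).

(2, 3, -4)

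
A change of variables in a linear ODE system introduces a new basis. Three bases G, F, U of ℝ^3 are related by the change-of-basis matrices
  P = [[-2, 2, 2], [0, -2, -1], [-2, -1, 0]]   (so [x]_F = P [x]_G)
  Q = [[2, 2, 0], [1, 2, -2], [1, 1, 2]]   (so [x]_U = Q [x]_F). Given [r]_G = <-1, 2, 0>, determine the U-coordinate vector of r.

<4, -2, 2>

First [r]_F = P [r]_G = <6, -4, 0>.
Then [r]_U = Q [r]_F = <4, -2, 2>.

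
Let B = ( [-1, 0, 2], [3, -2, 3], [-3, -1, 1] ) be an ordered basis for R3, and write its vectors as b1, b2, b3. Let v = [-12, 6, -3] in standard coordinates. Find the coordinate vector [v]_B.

Write v = c_1 b1 + ... + c_3 b3 and solve for the c_i.
Solving this 3x3 system gives c = (3, -3, 0).
Check: 3b1 - 3b2 + 0·b3 = [-12, 6, -3].

[3, -3, 0]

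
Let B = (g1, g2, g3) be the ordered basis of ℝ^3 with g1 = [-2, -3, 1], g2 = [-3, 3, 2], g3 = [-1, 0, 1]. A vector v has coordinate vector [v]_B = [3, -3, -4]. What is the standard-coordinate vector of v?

[7, -18, -7]

The coordinates say v = 3g1 - 3g2 - 4g3; adding the scaled basis vectors gives [7, -18, -7].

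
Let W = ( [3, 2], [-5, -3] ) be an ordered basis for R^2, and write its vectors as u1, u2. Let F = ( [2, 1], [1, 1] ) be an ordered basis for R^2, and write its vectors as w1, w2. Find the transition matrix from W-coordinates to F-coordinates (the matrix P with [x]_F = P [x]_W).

[[1, -2], [1, -1]]

Column j of P is [uj]_F, since P maps W-coordinates to F-coordinates.
Expressing u1 in F: u1 = w1 + w2, so column 1 of P is [1, 1].
Doing the same for each uj gives P = [[1, -2], [1, -1]].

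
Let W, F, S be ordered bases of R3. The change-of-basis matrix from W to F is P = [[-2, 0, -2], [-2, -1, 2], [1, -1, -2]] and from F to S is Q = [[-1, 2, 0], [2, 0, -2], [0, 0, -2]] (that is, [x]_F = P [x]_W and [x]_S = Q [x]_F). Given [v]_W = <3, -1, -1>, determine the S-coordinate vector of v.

<-10, -20, -12>

First [v]_F = P [v]_W = <-4, -7, 6>.
Then [v]_S = Q [v]_F = <-10, -20, -12>.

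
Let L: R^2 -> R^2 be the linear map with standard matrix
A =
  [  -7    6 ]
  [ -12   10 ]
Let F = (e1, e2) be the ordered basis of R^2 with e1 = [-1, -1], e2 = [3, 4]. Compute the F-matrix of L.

The j-th column of [L]_F is [L(ej)]_F.
L(e1) = A e1 = [1, 2] = 2e1 + e2, so column 1 is [2, 1].
Repeating for e2 and assembling the columns gives [[2, 0], [1, 1]].

[[2, 0], [1, 1]]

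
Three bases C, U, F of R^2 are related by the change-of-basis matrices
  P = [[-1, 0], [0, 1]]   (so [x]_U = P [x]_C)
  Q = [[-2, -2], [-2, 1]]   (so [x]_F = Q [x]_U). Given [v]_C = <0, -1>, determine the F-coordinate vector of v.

Composing the changes, [v]_F = Q P [v]_C.
Q P = [[2, -2], [2, 1]]; applying this to <0, -1> gives <2, -1>.

<2, -1>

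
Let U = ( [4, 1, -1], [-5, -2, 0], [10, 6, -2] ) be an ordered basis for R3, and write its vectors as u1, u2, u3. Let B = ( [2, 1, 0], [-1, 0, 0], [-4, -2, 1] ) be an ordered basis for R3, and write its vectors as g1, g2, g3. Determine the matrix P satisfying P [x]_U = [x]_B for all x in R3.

[[-1, -2, 2], [-2, 1, 2], [-1, 0, -2]]

Let M have columns uj and N have columns gj. Then for every x, N [x]_B = x = M [x]_U, so P = N^(-1) M.
Since det N = 1, N^(-1) has integer entries; multiplying gives P = [[-1, -2, 2], [-2, 1, 2], [-1, 0, -2]].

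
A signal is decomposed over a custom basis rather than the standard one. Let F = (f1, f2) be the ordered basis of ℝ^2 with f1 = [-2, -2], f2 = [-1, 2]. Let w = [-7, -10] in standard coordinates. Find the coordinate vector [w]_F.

[4, -1]

Write w = c_1 f1 + c_2 f2 and solve for the c_i.
System: -2c_1 - c_2 = -7, -2c_1 + 2c_2 = -10; solving gives c_1 = 4, c_2 = -1.
Check: 4f1 - f2 = [-7, -10].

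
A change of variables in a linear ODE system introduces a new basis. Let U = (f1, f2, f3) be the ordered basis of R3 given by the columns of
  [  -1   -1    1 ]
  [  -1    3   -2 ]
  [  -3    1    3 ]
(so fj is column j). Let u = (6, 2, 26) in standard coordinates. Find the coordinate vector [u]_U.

[u]_U is the unique c with M c = u, where M has columns f1, ..., f3.
Row-reducing the augmented matrix [M | u] gives c = (-4, 2, 4).
Check: -4f1 + 2f2 + 4f3 = (6, 2, 26).

(-4, 2, 4)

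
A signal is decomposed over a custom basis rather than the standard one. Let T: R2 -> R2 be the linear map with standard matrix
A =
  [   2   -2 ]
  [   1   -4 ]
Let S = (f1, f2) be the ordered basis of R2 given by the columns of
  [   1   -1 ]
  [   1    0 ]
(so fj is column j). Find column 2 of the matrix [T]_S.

(-1, 1)

Column 2 of [T]_S is the S-coordinate vector of T(f2).
In standard coordinates T(f2) = A f2 = (-2, -1).
Converting to S: (-2, -1) = -f1 + f2, so the coordinate vector is (-1, 1).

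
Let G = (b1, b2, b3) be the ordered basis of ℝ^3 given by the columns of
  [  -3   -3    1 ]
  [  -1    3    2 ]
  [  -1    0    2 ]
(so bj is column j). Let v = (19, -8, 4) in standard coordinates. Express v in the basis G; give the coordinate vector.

(-2, -4, 1)

[v]_G is the unique c with M c = v, where M has columns b1, ..., b3.
Row-reducing the augmented matrix [M | v] gives c = (-2, -4, 1).
Check: -2b1 - 4b2 + b3 = (19, -8, 4).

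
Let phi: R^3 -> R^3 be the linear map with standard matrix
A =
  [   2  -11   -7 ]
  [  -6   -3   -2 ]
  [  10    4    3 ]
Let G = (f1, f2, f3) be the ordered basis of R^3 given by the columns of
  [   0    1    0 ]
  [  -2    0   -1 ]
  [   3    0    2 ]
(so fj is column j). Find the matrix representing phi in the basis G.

[[-1, 2, 0], [1, 2, -3], [2, 2, 1]]

Let P have columns f1, ..., f3. Then [phi]_G = P^(-1) A P.
Here det P = 1, so P^(-1) is integer; computing A P first and then P^(-1)(A P) gives [[-1, 2, 0], [1, 2, -3], [2, 2, 1]].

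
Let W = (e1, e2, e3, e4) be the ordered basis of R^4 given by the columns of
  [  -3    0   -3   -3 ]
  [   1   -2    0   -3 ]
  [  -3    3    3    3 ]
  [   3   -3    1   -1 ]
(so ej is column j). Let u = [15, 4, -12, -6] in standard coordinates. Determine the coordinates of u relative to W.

Write u = c_1 e1 + ... + c_4 e4 and solve for the c_i.
Solving this 4x4 system gives c = (1, 3, -3, -3).
Check: e1 + 3e2 - 3e3 - 3e4 = [15, 4, -12, -6].

[1, 3, -3, -3]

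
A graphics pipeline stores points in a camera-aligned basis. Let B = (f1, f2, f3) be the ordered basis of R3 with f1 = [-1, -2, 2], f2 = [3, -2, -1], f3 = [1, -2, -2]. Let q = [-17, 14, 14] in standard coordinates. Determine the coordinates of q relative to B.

[q]_B is the unique c with M c = q, where M has columns f1, ..., f3.
Solving this 3x3 system gives c = (1, -4, -4).
Check: f1 - 4f2 - 4f3 = [-17, 14, 14].

[1, -4, -4]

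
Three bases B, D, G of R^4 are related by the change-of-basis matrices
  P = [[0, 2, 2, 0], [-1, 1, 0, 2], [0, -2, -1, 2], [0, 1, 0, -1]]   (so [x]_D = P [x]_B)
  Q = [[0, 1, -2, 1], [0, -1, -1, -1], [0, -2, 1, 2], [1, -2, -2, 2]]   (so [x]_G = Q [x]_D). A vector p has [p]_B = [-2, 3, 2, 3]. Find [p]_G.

[15, -9, -24, -8]

Apply P to get D-coordinates [10, 11, -2, 0], then Q to get G-coordinates.
The result is [p]_G = [15, -9, -24, -8].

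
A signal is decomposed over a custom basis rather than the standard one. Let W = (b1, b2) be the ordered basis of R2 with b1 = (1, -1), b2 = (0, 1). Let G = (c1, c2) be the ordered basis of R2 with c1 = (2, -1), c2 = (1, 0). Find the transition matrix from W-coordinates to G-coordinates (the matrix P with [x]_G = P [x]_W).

[[1, -1], [-1, 2]]

Let M have columns bj and N have columns cj. Then for every x, N [x]_G = x = M [x]_W, so P = N^(-1) M.
Since det N = 1, N^(-1) has integer entries; multiplying gives P = [[1, -1], [-1, 2]].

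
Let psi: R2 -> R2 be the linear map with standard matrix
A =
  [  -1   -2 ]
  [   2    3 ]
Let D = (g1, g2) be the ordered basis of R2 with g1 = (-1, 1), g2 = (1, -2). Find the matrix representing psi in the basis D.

The j-th column of [psi]_D is [psi(gj)]_D.
psi(g1) = A g1 = (-1, 1) = g1 + 0·g2, so column 1 is (1, 0).
Repeating for g2 and assembling the columns gives [[1, -2], [0, 1]].

[[1, -2], [0, 1]]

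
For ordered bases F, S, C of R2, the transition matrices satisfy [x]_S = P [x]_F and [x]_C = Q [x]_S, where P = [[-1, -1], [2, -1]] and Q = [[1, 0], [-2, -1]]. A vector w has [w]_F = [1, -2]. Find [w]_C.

Composing the changes, [w]_C = Q P [w]_F.
Q P = [[-1, -1], [0, 3]]; applying this to [1, -2] gives [1, -6].

[1, -6]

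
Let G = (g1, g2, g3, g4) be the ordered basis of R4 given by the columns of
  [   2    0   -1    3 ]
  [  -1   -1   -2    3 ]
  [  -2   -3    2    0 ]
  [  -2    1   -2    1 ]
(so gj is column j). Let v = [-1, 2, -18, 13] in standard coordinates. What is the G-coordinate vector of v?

[v]_G is the unique c with M c = v, where M has columns g1, ..., g4.
Solving this 4x4 system gives c = (-1, 4, -4, -1).
Check: -g1 + 4g2 - 4g3 - g4 = [-1, 2, -18, 13].

[-1, 4, -4, -1]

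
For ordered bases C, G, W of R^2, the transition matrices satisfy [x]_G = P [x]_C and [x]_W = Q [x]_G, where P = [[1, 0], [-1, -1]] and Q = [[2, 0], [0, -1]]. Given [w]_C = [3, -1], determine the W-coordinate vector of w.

[6, 2]

Composing the changes, [w]_W = Q P [w]_C.
Q P = [[2, 0], [1, 1]]; applying this to [3, -1] gives [6, 2].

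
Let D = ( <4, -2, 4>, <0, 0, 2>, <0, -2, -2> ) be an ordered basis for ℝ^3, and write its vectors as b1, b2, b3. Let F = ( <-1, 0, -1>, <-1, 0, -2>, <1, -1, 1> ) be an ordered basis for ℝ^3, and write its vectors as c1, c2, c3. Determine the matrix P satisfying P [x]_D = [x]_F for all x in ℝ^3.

Let M have columns bj and N have columns cj. Then for every x, N [x]_F = x = M [x]_D, so P = N^(-1) M.
Since det N = 1, N^(-1) has integer entries; multiplying gives P = [[-2, 2, 0], [0, -2, 2], [2, 0, 2]].

[[-2, 2, 0], [0, -2, 2], [2, 0, 2]]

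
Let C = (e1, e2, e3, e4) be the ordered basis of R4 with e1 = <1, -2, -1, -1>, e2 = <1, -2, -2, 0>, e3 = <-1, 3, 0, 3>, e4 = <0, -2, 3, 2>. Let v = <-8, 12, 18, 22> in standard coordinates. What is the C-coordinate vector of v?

<-2, -2, 4, 4>

Write v = c_1 e1 + ... + c_4 e4 and solve for the c_i.
Gaussian elimination on [M | v] yields c = (-2, -2, 4, 4).
Check: -2e1 - 2e2 + 4e3 + 4e4 = <-8, 12, 18, 22>.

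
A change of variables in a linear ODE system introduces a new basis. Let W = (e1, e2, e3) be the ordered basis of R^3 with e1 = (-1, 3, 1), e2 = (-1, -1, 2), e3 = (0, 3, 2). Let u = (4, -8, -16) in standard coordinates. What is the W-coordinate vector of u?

We seek scalars with c_1 e1 + ... + c_3 e3 = u; equivalently solve M c = u where the columns of M are e1, ..., e3.
Solving this 3x3 system gives c = (0, -4, -4).
Check: 0·e1 - 4e2 - 4e3 = (4, -8, -16).

(0, -4, -4)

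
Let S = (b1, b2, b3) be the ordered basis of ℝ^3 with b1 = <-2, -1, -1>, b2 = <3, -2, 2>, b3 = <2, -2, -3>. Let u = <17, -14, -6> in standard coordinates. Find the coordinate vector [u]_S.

<0, 3, 4>

We seek scalars with c_1 b1 + ... + c_3 b3 = u; equivalently solve M c = u where the columns of M are b1, ..., b3.
Row-reducing the augmented matrix [M | u] gives c = (0, 3, 4).
Check: 0·b1 + 3b2 + 4b3 = <17, -14, -6>.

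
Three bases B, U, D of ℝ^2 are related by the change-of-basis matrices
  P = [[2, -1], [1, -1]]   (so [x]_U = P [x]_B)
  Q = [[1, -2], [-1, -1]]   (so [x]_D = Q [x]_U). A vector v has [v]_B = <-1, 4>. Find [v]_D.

<4, 11>

Composing the changes, [v]_D = Q P [v]_B.
Q P = [[0, 1], [-3, 2]]; applying this to <-1, 4> gives <4, 11>.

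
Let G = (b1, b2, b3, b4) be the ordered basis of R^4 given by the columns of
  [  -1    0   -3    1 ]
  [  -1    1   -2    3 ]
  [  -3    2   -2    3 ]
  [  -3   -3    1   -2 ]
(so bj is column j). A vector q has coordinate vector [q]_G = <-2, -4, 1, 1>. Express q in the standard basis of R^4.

<0, -1, -1, 17>

By definition q = -2b1 - 4b2 + b3 + b4.
Summing componentwise gives <0, -1, -1, 17>.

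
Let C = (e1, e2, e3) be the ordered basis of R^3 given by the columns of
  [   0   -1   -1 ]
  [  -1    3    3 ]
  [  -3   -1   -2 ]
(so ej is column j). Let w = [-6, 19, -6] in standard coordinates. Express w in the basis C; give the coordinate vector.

Write w = c_1 e1 + ... + c_3 e3 and solve for the c_i.
Solving this 3x3 system gives c = (-1, 3, 3).
Check: -e1 + 3e2 + 3e3 = [-6, 19, -6].

[-1, 3, 3]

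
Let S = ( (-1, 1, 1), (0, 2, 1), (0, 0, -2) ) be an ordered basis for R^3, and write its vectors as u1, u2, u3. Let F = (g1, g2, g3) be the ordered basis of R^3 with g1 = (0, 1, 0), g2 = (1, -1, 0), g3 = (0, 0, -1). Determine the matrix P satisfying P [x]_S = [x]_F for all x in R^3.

Column j of P is [uj]_F, since P maps S-coordinates to F-coordinates.
Expressing u1 in F: u1 = 0·g1 - g2 - g3, so column 1 of P is (0, -1, -1).
Doing the same for each uj gives P = [[0, 2, 0], [-1, 0, 0], [-1, -1, 2]].

[[0, 2, 0], [-1, 0, 0], [-1, -1, 2]]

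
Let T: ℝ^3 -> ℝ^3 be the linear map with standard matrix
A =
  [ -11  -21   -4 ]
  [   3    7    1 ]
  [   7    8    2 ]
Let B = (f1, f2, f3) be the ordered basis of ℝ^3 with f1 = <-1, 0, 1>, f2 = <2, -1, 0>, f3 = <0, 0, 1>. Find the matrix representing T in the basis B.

With P the matrix whose columns are f1, ..., f3, [T]_B = P^(-1) A P.
Column by column: T(f1) = A f1 = <7, -2, -5>; its B-coordinates <-3, 2, -2> give column 1.
Continuing for each basis vector yields [T]_B = [[-3, 3, 2], [2, 1, -1], [-2, 3, 0]].

[[-3, 3, 2], [2, 1, -1], [-2, 3, 0]]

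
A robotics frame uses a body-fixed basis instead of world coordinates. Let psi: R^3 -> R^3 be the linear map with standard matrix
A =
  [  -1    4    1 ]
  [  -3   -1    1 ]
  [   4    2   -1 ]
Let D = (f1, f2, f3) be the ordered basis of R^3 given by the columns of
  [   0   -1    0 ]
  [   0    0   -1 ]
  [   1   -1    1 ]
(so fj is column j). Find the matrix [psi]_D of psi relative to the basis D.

With P the matrix whose columns are f1, ..., f3, [psi]_D = P^(-1) A P.
Column by column: psi(f1) = A f1 = <1, 1, -1>; its D-coordinates <-1, -1, -1> give column 1.
Continuing for each basis vector yields [psi]_D = [[-1, -1, 2], [-1, 0, 3], [-1, -2, -2]].

[[-1, -1, 2], [-1, 0, 3], [-1, -2, -2]]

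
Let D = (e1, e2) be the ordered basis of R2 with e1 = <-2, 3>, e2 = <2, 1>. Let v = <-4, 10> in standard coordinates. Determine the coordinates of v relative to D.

[v]_D is the unique c with M c = v, where M has columns e1, e2.
System: -2c_1 + 2c_2 = -4, 3c_1 + c_2 = 10; solving gives c_1 = 3, c_2 = 1.
Check: 3e1 + e2 = <-4, 10>.

<3, 1>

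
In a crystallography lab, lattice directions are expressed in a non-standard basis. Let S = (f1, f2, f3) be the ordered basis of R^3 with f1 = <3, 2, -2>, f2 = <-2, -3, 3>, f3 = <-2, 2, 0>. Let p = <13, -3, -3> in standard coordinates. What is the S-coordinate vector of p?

<3, 1, -3>

We seek scalars with c_1 f1 + ... + c_3 f3 = p; equivalently solve M c = p where the columns of M are f1, ..., f3.
Gaussian elimination on [M | p] yields c = (3, 1, -3).
Check: 3f1 + f2 - 3f3 = <13, -3, -3>.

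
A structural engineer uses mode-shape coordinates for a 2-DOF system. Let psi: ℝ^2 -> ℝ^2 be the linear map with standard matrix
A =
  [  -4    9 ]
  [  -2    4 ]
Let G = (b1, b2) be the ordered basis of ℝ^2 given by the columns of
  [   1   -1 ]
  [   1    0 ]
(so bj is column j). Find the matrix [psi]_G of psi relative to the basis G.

Let P have columns b1, b2. Then [psi]_G = P^(-1) A P.
Here det P = 1, so P^(-1) is integer; computing A P first and then P^(-1)(A P) gives [[2, 2], [-3, -2]].

[[2, 2], [-3, -2]]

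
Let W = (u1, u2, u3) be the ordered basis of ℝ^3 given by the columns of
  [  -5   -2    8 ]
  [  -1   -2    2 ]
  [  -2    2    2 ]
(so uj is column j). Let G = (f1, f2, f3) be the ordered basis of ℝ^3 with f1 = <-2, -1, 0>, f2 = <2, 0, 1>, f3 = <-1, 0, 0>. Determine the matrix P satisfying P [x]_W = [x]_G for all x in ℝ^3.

[[1, 2, -2], [-2, 2, 2], [-1, 2, 0]]

Let M have columns uj and N have columns fj. Then for every x, N [x]_G = x = M [x]_W, so P = N^(-1) M.
Since det N = 1, N^(-1) has integer entries; multiplying gives P = [[1, 2, -2], [-2, 2, 2], [-1, 2, 0]].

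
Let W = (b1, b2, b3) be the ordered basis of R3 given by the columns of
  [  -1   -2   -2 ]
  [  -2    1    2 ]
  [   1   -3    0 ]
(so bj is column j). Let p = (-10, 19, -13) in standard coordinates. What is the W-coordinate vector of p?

We seek scalars with c_1 b1 + ... + c_3 b3 = p; equivalently solve M c = p where the columns of M are b1, ..., b3.
Gaussian elimination on [M | p] yields c = (-4, 3, 4).
Check: -4b1 + 3b2 + 4b3 = (-10, 19, -13).

(-4, 3, 4)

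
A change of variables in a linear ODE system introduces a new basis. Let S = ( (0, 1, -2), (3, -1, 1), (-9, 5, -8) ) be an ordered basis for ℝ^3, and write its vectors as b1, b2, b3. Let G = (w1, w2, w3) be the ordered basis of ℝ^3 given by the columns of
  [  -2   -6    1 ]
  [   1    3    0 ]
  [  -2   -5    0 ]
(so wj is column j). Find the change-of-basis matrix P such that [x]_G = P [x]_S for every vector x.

[[1, 2, -1], [0, -1, 2], [2, 1, 1]]

Let M have columns bj and N have columns wj. Then for every x, N [x]_G = x = M [x]_S, so P = N^(-1) M.
Since det N = 1, N^(-1) has integer entries; multiplying gives P = [[1, 2, -1], [0, -1, 2], [2, 1, 1]].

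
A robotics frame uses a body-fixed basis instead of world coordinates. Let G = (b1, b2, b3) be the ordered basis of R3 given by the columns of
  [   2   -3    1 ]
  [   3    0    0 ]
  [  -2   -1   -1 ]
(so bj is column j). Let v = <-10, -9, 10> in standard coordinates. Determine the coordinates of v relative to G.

Write v = c_1 b1 + ... + c_3 b3 and solve for the c_i.
Row-reducing the augmented matrix [M | v] gives c = (-3, 0, -4).
Check: -3b1 + 0·b2 - 4b3 = <-10, -9, 10>.

<-3, 0, -4>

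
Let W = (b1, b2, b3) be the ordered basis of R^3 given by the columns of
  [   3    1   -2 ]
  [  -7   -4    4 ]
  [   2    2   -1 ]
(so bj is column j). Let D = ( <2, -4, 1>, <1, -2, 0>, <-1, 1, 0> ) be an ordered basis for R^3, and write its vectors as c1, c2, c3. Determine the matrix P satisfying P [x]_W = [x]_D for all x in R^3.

Column j of P is [bj]_D, since P maps W-coordinates to D-coordinates.
Expressing b1 in D: b1 = 2c1 + 0·c2 + c3, so column 1 of P is <2, 0, 1>.
Doing the same for each bj gives P = [[2, 2, -1], [0, -1, 0], [1, 2, 0]].

[[2, 2, -1], [0, -1, 0], [1, 2, 0]]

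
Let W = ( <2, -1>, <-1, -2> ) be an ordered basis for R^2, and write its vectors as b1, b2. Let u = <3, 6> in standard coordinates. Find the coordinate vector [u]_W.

We seek scalars with c_1 b1 + c_2 b2 = u; equivalently solve M c = u where the columns of M are b1, b2.
System: 2c_1 - c_2 = 3, -c_1 - 2c_2 = 6; solving gives c_1 = 0, c_2 = -3.
Check: 0·b1 - 3b2 = <3, 6>.

<0, -3>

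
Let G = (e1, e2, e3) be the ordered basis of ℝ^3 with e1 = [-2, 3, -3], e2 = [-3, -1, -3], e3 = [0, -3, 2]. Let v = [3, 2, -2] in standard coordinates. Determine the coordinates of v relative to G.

[-3, 1, -4]

Write v = c_1 e1 + ... + c_3 e3 and solve for the c_i.
Solving this 3x3 system gives c = (-3, 1, -4).
Check: -3e1 + e2 - 4e3 = [3, 2, -2].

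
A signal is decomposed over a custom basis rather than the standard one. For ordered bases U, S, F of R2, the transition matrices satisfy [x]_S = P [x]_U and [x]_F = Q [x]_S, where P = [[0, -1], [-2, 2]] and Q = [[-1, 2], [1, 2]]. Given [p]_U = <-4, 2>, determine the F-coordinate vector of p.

<26, 22>

Composing the changes, [p]_F = Q P [p]_U.
Q P = [[-4, 5], [-4, 3]]; applying this to <-4, 2> gives <26, 22>.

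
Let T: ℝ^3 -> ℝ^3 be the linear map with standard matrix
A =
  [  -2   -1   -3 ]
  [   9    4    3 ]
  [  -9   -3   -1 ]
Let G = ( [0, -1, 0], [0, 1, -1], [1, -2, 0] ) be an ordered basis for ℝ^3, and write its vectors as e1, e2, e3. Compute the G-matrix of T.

[[-1, -3, 2], [-3, 2, 3], [1, 2, 0]]

Let P have columns e1, ..., e3. Then [T]_G = P^(-1) A P.
Here det P = 1, so P^(-1) is integer; computing A P first and then P^(-1)(A P) gives [[-1, -3, 2], [-3, 2, 3], [1, 2, 0]].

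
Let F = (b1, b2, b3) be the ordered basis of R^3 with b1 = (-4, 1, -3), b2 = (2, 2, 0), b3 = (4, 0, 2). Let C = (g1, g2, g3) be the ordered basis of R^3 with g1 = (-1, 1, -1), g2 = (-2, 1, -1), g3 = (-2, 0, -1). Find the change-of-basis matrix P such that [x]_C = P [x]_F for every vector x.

Take x = bj: its F-coordinates are the j-th standard unit vector, so P e_j — column j of P — equals [bj]_C.
b1 = 2g1 - g2 + 2g3, giving column 1 = (2, -1, 2); repeating for each j gives P = [[2, 2, 0], [-1, 0, 0], [2, -2, -2]].

[[2, 2, 0], [-1, 0, 0], [2, -2, -2]]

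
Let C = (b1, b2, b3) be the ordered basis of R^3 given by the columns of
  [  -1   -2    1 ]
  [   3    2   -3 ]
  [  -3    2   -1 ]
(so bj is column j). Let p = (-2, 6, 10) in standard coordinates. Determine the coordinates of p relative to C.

We seek scalars with c_1 b1 + ... + c_3 b3 = p; equivalently solve M c = p where the columns of M are b1, ..., b3.
Gaussian elimination on [M | p] yields c = (-2, 0, -4).
Check: -2b1 + 0·b2 - 4b3 = (-2, 6, 10).

(-2, 0, -4)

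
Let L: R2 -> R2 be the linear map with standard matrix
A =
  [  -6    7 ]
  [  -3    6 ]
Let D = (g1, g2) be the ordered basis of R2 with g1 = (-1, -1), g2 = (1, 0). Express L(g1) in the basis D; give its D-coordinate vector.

Column 1 of [L]_D is the D-coordinate vector of L(g1).
In standard coordinates L(g1) = A g1 = (-1, -3).
Converting to D: (-1, -3) = 3g1 + 2g2, so the coordinate vector is (3, 2).

(3, 2)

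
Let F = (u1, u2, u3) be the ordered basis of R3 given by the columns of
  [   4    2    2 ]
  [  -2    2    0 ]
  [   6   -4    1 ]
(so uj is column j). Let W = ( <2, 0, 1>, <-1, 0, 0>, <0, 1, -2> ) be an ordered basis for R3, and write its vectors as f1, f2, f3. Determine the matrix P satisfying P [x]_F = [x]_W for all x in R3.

Column j of P is [uj]_W, since P maps F-coordinates to W-coordinates.
Expressing u1 in W: u1 = 2f1 + 0·f2 - 2f3, so column 1 of P is <2, 0, -2>.
Doing the same for each uj gives P = [[2, 0, 1], [0, -2, 0], [-2, 2, 0]].

[[2, 0, 1], [0, -2, 0], [-2, 2, 0]]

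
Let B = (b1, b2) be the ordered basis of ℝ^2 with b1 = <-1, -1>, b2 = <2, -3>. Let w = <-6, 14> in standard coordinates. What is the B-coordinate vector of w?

<-2, -4>

We seek scalars with c_1 b1 + c_2 b2 = w; equivalently solve M c = w where the columns of M are b1, b2.
System: -c_1 + 2c_2 = -6, -c_1 - 3c_2 = 14; solving gives c_1 = -2, c_2 = -4.
Check: -2b1 - 4b2 = <-6, 14>.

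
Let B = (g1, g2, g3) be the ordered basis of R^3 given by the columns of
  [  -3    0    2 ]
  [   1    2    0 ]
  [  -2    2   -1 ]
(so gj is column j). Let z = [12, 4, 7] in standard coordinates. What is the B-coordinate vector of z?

Write z = c_1 g1 + ... + c_3 g3 and solve for the c_i.
Row-reducing the augmented matrix [M | z] gives c = (-2, 3, 3).
Check: -2g1 + 3g2 + 3g3 = [12, 4, 7].

[-2, 3, 3]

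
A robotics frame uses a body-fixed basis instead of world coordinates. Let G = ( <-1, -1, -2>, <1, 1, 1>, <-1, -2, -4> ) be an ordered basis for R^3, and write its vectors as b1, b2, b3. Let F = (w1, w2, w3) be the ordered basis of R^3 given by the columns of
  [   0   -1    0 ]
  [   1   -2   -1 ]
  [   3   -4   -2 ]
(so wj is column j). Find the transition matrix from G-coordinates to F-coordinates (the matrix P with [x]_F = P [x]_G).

Let M have columns bj and N have columns wj. Then for every x, N [x]_F = x = M [x]_G, so P = N^(-1) M.
Since det N = 1, N^(-1) has integer entries; multiplying gives P = [[0, -1, 0], [1, -1, 1], [-1, 0, 0]].

[[0, -1, 0], [1, -1, 1], [-1, 0, 0]]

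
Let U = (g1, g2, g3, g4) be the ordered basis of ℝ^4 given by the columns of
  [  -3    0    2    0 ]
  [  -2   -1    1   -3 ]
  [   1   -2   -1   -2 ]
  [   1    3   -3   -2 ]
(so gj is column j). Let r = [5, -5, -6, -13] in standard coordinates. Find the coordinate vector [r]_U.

Write r = c_1 g1 + ... + c_4 g4 and solve for the c_i.
Row-reducing the augmented matrix [M | r] gives c = (-1, -1, 1, 3).
Check: -g1 - g2 + g3 + 3g4 = [5, -5, -6, -13].

[-1, -1, 1, 3]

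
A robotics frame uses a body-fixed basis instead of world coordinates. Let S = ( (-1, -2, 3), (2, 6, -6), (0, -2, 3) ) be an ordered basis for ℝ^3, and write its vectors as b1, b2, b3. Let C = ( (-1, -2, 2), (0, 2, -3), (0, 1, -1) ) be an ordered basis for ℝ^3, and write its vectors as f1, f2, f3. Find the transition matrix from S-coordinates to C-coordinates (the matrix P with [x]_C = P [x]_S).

Let M have columns bj and N have columns fj. Then for every x, N [x]_C = x = M [x]_S, so P = N^(-1) M.
Since det N = -1, N^(-1) has integer entries; multiplying gives P = [[1, -2, 0], [-1, 0, -1], [2, 2, 0]].

[[1, -2, 0], [-1, 0, -1], [2, 2, 0]]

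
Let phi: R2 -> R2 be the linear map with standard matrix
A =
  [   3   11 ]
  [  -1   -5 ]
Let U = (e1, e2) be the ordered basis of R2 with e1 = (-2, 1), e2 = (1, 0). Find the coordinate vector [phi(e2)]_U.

(-1, 1)

Column 2 of [phi]_U is the U-coordinate vector of phi(e2).
In standard coordinates phi(e2) = A e2 = (3, -1).
Converting to U: (3, -1) = -e1 + e2, so the coordinate vector is (-1, 1).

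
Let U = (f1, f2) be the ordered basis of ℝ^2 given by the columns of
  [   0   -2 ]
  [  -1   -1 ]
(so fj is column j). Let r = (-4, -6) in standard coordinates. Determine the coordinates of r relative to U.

We seek scalars with c_1 f1 + c_2 f2 = r; equivalently solve M c = r where the columns of M are f1, f2.
System: 0c_1 - 2c_2 = -4, -c_1 - c_2 = -6; solving gives c_1 = 4, c_2 = 2.
Check: 4f1 + 2f2 = (-4, -6).

(4, 2)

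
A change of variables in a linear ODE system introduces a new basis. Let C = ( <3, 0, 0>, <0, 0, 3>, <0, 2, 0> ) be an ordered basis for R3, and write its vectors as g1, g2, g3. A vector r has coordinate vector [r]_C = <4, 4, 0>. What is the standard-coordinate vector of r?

<12, 0, 12>

r = M [r]_C, where M has columns g1, ..., g3.
Carrying out the matrix-vector product, r = <12, 0, 12>.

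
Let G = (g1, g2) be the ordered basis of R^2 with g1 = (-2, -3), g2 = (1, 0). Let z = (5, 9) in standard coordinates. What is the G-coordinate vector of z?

(-3, -1)

We seek scalars with c_1 g1 + c_2 g2 = z; equivalently solve M c = z where the columns of M are g1, g2.
System: -2c_1 + c_2 = 5, -3c_1 + 0c_2 = 9; solving gives c_1 = -3, c_2 = -1.
Check: -3g1 - g2 = (5, 9).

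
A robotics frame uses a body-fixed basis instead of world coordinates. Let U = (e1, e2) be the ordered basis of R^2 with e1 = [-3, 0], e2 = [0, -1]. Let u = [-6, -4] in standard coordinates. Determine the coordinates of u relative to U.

[2, 4]

Write u = c_1 e1 + c_2 e2 and solve for the c_i.
System: -3c_1 + 0c_2 = -6, 0c_1 - c_2 = -4; solving gives c_1 = 2, c_2 = 4.
Check: 2e1 + 4e2 = [-6, -4].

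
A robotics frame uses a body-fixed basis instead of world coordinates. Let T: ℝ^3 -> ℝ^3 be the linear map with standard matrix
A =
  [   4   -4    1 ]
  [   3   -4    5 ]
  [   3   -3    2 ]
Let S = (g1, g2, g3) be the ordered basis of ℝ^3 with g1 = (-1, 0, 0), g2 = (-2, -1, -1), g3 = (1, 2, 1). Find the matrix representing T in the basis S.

The j-th column of [T]_S is [T(gj)]_S.
T(g1) = A g1 = (-4, -3, -3) = -2g1 + 3g2 + 0·g3, so column 1 is (-2, 3, 0).
Repeating for g2, g3 and assembling the columns gives [[-2, -3, 0], [3, 3, 2], [0, -2, 1]].

[[-2, -3, 0], [3, 3, 2], [0, -2, 1]]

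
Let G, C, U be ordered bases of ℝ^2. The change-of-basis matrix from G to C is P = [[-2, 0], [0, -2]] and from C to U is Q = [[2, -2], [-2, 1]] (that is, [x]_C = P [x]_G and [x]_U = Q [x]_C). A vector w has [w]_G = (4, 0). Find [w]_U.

Composing the changes, [w]_U = Q P [w]_G.
Q P = [[-4, 4], [4, -2]]; applying this to (4, 0) gives (-16, 16).

(-16, 16)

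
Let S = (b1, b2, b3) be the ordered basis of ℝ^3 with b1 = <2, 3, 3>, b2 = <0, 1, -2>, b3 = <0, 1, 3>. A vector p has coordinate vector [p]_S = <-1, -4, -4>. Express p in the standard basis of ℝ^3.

By definition p = -b1 - 4b2 - 4b3.
Summing componentwise gives <-2, -11, -7>.

<-2, -11, -7>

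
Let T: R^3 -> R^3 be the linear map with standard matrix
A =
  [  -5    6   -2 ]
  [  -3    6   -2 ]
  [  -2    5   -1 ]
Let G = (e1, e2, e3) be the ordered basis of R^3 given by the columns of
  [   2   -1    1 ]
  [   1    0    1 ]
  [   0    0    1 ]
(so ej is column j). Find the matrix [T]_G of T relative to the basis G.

Let P have columns e1, ..., e3. Then [T]_G = P^(-1) A P.
Here det P = 1, so P^(-1) is integer; computing A P first and then P^(-1)(A P) gives [[-1, 1, -1], [3, -1, 1], [1, 2, 2]].

[[-1, 1, -1], [3, -1, 1], [1, 2, 2]]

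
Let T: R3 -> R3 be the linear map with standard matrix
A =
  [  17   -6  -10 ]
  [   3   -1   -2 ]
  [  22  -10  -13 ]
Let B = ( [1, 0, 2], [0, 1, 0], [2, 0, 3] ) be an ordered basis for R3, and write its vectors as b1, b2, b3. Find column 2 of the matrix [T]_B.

[-2, -1, -2]

Compute T(b2) = A b2 = [-6, -1, -10] in standard coordinates.
Then write this in B-coordinates: solve for y in y_1 b1 + ... + y_3 b3 = [-6, -1, -10].
This gives y = [-2, -1, -2], which is column 2 of [T]_B.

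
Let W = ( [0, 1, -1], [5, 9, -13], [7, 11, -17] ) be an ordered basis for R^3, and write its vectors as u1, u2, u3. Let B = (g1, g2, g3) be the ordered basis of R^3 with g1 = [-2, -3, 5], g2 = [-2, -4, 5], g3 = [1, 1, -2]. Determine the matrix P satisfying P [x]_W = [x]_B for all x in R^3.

[[-1, -2, -2], [0, -1, -1], [-2, -1, 1]]

Column j of P is [uj]_B, since P maps W-coordinates to B-coordinates.
Expressing u1 in B: u1 = -g1 + 0·g2 - 2g3, so column 1 of P is [-1, 0, -2].
Doing the same for each uj gives P = [[-1, -2, -2], [0, -1, -1], [-2, -1, 1]].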